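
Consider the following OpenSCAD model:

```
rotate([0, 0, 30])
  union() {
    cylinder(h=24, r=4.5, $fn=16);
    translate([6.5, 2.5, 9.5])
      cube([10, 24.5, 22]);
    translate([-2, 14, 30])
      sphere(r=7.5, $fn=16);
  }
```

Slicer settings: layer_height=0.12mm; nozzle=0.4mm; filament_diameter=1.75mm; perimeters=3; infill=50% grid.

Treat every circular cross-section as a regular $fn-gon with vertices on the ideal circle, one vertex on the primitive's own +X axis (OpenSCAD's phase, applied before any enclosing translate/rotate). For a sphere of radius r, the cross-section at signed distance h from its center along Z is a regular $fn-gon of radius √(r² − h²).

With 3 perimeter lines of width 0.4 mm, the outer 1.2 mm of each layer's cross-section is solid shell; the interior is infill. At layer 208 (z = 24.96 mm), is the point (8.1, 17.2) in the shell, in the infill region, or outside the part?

shell

At z = 24.96 mm: the cylinder is not intersected at this z (z outside [0, 24]); the 10×24.5 cube at (6.5, 2.5) contributes its full rectangle; the r=7.5 sphere at (-2, 14) contributes a regular 16-gon of circumradius √(7.5²−5.04²) = 5.554; Combining (union): the 2 present regions are separate (no shared area or edge), so areas and boundary lengths simply add and each stays a separate island — 2 connected regions; (whole slice rotated 30° about Z — lengths, areas and connectivity unchanged). Overall, the cross-section has 2 separate islands. Undo the 30° rotation: the query point maps to (15.615, 10.846) in the un-rotated model frame. The nearest boundary edge runs (16.50, 27.00)→(16.50, 2.50); distance from the point to it = 0.89 mm. (Shell/infill is judged within the island containing the point — the largest one.) The point is inside the cross-section, 0.89 mm from the nearest boundary — within the 1.2 mm shell band (3 × 0.4).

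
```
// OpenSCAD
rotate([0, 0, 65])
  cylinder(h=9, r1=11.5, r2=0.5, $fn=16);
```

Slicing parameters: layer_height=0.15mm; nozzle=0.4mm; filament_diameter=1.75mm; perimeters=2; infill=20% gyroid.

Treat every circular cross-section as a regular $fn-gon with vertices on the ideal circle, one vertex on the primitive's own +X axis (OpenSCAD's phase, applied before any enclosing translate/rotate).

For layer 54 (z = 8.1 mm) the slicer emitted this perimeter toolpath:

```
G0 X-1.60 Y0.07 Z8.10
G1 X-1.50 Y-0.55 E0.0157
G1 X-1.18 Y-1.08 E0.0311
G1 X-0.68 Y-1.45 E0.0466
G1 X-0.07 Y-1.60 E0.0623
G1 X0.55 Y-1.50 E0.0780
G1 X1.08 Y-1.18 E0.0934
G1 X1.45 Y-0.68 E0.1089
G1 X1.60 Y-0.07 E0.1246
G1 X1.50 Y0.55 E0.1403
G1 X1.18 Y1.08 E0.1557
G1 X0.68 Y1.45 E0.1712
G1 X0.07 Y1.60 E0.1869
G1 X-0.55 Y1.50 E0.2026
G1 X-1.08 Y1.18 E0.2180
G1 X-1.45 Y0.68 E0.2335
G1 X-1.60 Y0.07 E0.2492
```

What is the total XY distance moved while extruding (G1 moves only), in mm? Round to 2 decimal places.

9.99 mm

Sum the Euclidean lengths of each G1 segment: total = 9.99 mm.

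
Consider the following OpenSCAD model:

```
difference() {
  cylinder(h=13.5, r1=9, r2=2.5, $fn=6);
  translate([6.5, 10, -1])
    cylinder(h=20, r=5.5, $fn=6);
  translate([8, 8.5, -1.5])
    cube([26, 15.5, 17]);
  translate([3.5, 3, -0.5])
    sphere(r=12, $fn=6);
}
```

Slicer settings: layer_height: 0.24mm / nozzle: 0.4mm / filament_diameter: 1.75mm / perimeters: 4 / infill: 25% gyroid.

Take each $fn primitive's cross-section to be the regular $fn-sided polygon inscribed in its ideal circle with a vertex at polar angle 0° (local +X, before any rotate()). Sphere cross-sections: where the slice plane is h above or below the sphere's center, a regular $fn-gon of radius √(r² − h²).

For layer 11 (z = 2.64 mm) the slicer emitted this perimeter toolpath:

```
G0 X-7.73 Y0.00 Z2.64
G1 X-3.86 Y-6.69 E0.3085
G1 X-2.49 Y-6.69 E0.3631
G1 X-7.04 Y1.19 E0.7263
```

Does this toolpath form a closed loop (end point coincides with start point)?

no

Start point (G0): (-7.73, 0.00). End point (last G1): the path does not return to the start — open.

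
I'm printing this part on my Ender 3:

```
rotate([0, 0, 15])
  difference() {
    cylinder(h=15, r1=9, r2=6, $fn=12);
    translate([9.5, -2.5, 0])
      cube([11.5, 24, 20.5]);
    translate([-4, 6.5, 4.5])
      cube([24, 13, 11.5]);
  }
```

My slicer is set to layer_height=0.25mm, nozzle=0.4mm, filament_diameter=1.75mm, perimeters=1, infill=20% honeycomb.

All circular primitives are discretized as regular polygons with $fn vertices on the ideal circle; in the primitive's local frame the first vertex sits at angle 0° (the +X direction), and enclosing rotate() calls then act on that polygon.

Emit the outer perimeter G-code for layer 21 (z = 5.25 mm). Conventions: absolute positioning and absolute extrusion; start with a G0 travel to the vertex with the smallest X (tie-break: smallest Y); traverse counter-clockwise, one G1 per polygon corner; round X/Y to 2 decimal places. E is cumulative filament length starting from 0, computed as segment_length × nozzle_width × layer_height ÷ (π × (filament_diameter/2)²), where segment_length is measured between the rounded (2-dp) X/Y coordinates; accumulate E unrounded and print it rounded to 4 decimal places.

At z = 5.25 mm: the cone (r1=9→r2=6) has section circumradius 7.950 here — a regular 12-gon; the cube at (9.5, -2.5) (footprint 11.5×24) is included at this height; the 24×13 cube at (-4, 6.5) contributes its full rectangle; Taking the first minus the rest: starting from the cone, the 11.5×24 cube at (9.5, -2.5) misses the remaining region (no effect); the 24×13 cube at (-4, 6.5) partially overlaps it — only the 7.38 mm² overlap (of its 312.00 mm²) is removed, clipping the outline — 1 connected region; (whole slice rotated 15° about Z — lengths, areas and connectivity unchanged). The outline is a single polygon with 12 vertices. Extrusion per mm of travel: 0.4 × 0.25 / (π × 0.875²) = 0.041575. Accumulating E over each segment gives final E = 2.0497.

G0 X-7.68 Y-2.06 Z5.25
G1 X-5.62 Y-5.62 E0.1710
G1 X-2.06 Y-7.68 E0.3420
G1 X2.06 Y-7.68 E0.5133
G1 X5.62 Y-5.62 E0.6843
G1 X7.68 Y-2.06 E0.8553
G1 X7.68 Y2.06 E1.0266
G1 X5.62 Y5.62 E1.1976
G1 X2.53 Y7.41 E1.3460
G1 X-5.55 Y5.24 E1.6939
G1 X-5.64 Y5.59 E1.7089
G1 X-7.68 Y2.06 E1.8784
G1 X-7.68 Y-2.06 E2.0497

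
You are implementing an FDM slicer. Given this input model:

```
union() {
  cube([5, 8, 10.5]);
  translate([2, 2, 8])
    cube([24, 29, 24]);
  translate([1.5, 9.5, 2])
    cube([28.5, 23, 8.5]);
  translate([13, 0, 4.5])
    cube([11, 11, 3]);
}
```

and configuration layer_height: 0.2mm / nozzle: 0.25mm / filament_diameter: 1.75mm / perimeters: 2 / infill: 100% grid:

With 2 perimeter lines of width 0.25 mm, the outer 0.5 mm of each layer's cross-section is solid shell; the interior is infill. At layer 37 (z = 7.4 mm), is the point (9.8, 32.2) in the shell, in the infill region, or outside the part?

At z = 7.4 mm: the cube (footprint 5×8) is included at this height; the cube at (2, 2) is absent (z outside [8, 32]); the cube at (1.5, 9.5) (footprint 28.5×23) is included at this height; the 11×11 cube at (13, 0) contributes its full rectangle; Taking the union: the regions partially overlap (shared area 16.50 mm²), so overlapping operands fuse into one piece — 2 connected regions. Overall, the cross-section has 2 separate islands. The nearest boundary edge runs (1.50, 32.50)→(30.00, 32.50); distance from the point to it = 0.30 mm. (Shell/infill is judged within the island containing the point — the largest one.) The point is inside the cross-section, 0.30 mm from the nearest boundary — within the 0.5 mm shell band (2 × 0.25).

shell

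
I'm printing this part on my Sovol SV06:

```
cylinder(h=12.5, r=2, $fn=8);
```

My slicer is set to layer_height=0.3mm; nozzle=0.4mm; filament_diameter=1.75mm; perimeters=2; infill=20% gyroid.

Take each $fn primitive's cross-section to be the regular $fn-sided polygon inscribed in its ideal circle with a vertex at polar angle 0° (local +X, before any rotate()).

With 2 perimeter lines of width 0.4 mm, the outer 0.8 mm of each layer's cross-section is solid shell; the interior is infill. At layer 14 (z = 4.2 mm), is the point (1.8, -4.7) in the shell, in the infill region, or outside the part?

At z = 4.2 mm: the r=2 cylinder contributes a regular 8-gon of circumradius 2. Overall, the cross-section is a single solid region. The nearest boundary edge runs (-0.00, -2.00)→(1.41, -1.41); distance from the point to it = 3.18 mm. The point is not inside any of the regions above, so it lies outside the cross-section (3.18 mm from the nearest boundary).

outside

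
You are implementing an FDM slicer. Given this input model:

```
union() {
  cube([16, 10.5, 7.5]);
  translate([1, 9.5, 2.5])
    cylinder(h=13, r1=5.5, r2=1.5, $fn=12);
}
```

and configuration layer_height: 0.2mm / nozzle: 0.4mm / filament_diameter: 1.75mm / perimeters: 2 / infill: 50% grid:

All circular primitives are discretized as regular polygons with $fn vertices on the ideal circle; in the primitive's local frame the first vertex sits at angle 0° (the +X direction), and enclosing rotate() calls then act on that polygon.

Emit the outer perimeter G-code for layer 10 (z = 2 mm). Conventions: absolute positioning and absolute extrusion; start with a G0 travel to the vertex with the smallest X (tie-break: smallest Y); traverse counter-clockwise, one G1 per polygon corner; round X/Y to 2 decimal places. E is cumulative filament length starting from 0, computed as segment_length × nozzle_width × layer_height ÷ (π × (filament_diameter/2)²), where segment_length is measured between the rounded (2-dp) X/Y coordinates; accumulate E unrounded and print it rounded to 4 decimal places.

At z = 2 mm: the cube is present — its section is the full 16×10.5 rectangle; the cone at (1, 9.5) is not intersected at this z (z outside [2.5, 15.5]); Combining (union): only the 16×10.5 cube is present, so the union is just that shape — 1 connected region. The outline is a single polygon with 4 vertices. Extrusion per mm of travel: 0.4 × 0.2 / (π × 0.875²) = 0.033260. Accumulating E over each segment gives final E = 1.7628.

G0 X0.00 Y0.00 Z2.00
G1 X16.00 Y0.00 E0.5322
G1 X16.00 Y10.50 E0.8814
G1 X0.00 Y10.50 E1.4136
G1 X0.00 Y0.00 E1.7628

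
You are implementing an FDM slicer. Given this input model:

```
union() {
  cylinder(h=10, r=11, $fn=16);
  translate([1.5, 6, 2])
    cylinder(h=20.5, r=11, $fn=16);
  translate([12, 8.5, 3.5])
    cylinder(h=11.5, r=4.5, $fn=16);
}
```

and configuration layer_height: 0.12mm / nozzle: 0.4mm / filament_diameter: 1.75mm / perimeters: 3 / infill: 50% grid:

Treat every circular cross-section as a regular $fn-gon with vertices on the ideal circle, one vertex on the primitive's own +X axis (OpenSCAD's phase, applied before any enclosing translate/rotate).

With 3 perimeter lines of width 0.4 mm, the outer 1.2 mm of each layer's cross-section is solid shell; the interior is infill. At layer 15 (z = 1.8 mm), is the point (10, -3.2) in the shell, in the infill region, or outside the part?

At z = 1.8 mm: the r=11 cylinder gives a regular 16-gon of circumradius 11 (constant along its height); the cylinder at (1.5, 6) is absent (z outside [2, 22.5]); the cylinder at (12, 8.5) is absent (z outside [3.5, 15]); Combining (union): only the r=11 cylinder is present, so the union is just that shape — 1 connected region. Overall, the cross-section is a single solid region. The nearest boundary edge runs (10.16, -4.21)→(11.00, 0.00); distance from the point to it = 0.36 mm. The point is inside the cross-section, 0.36 mm from the nearest boundary — within the 1.2 mm shell band (3 × 0.4).

shell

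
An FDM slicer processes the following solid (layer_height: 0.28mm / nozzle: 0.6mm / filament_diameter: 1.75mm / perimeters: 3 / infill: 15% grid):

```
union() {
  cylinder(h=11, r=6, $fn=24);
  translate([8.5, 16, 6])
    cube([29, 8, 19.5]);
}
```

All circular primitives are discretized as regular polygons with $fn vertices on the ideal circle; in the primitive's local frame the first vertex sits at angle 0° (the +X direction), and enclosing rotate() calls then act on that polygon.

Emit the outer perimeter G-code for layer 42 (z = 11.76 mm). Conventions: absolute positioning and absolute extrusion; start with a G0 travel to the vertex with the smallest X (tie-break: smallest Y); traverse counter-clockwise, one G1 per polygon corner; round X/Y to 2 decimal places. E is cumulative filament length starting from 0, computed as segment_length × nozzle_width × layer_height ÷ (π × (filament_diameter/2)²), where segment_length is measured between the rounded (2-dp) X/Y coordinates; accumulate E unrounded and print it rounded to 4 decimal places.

G0 X8.50 Y16.00 Z11.76
G1 X37.50 Y16.00 E2.0255
G1 X37.50 Y24.00 E2.5843
G1 X8.50 Y24.00 E4.6099
G1 X8.50 Y16.00 E5.1686

At z = 11.76 mm: the cylinder is absent (z outside [0, 11]); the cube at (8.5, 16) (footprint 29×8) is included at this height; Combining (union): only the 29×8 cube at (8.5, 16) is present, so the union is just that shape — 1 connected region. The outline is a single polygon with 4 vertices. Extrusion per mm of travel: 0.6 × 0.28 / (π × 0.875²) = 0.069846. Accumulating E over each segment gives final E = 5.1686.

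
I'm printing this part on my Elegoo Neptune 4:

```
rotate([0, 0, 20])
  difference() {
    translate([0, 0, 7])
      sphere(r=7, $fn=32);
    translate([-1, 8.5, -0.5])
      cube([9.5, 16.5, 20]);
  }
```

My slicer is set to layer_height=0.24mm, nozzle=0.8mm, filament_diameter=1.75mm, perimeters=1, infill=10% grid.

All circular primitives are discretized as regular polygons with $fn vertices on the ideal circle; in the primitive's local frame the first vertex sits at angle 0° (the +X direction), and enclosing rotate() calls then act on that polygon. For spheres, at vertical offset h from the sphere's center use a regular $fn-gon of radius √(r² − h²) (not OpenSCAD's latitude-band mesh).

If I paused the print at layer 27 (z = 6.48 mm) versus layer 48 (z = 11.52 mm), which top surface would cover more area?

layer 27 (z = 6.48 mm)

Layer 27 (z = 6.48): the r=7 sphere contributes a regular 32-gon of circumradius √(7²−0.52²) = 6.981 (area = (32/2)·6.981²·sin(360°/32) = 152.11 mm²); the cube at (-1, 8.5) is present — its section is the full 9.5×16.5 rectangle (area 156.75 mm²); Subtracting the remaining from the first: starting from the r=7 sphere (152.11 mm²), the 9.5×16.5 cube at (-1, 8.5) misses the remaining region (no effect) — area = 152.11 mm²; (whole slice rotated 20° about Z — lengths, areas and connectivity unchanged). So its area = 152.11 mm². Layer 48 (z = 11.52): the sphere: section is a regular 32-gon, circumradius = √(r²−h²) = √(7²−4.52²) = 5.345 (area = (32/2)·5.345²·sin(360°/32) = 89.18 mm²); the cube at (-1, 8.5) is present — its section is the full 9.5×16.5 rectangle (area 156.75 mm²); Taking the first minus the rest: starting from the r=7 sphere (89.18 mm²), the 9.5×16.5 cube at (-1, 8.5) misses the remaining region (no effect) — area = 89.18 mm²; (rotated 20° about Z; rotation is an isometry so areas/perimeters/island counts are preserved). So its area = 89.18 mm². Layer 27 is larger (152.11 vs 89.18 mm²).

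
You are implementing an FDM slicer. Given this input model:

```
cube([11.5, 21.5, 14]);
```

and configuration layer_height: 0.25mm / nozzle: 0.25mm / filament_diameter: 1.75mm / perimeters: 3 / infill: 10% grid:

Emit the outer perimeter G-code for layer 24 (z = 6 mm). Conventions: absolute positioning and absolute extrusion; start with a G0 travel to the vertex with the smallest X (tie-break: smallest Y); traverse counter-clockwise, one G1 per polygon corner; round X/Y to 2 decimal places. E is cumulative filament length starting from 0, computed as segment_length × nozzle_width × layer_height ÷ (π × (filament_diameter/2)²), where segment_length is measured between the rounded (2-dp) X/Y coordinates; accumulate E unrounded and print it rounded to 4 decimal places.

G0 X0.00 Y0.00 Z6.00
G1 X11.50 Y0.00 E0.2988
G1 X11.50 Y21.50 E0.8575
G1 X0.00 Y21.50 E1.1563
G1 X0.00 Y0.00 E1.7150

At z = 6 mm: the cube (footprint 11.5×21.5) is included at this height. The outline is a single polygon with 4 vertices. Extrusion per mm of travel: 0.25 × 0.25 / (π × 0.875²) = 0.025984. Accumulating E over each segment gives final E = 1.7150.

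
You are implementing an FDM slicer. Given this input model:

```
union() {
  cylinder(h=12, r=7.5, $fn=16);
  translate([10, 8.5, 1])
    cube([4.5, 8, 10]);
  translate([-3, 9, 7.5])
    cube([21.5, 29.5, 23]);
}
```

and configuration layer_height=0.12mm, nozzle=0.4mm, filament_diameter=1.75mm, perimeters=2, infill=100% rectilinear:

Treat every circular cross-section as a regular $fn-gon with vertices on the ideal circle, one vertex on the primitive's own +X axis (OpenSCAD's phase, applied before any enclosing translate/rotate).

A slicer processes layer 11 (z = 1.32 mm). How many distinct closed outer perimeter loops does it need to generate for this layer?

At z = 1.32 mm: the r=7.5 cylinder gives a regular 16-gon of circumradius 7.5 (constant along its height); the 4.5×8 cube at (10, 8.5) contributes its full rectangle; the cube at (-3, 9) is absent (z outside [7.5, 30.5]); Taking the union: the 2 present regions are separate (no shared area or edge), so areas and boundary lengths simply add and each stays a separate island — 2 connected regions. The result has 2 disconnected regions.

2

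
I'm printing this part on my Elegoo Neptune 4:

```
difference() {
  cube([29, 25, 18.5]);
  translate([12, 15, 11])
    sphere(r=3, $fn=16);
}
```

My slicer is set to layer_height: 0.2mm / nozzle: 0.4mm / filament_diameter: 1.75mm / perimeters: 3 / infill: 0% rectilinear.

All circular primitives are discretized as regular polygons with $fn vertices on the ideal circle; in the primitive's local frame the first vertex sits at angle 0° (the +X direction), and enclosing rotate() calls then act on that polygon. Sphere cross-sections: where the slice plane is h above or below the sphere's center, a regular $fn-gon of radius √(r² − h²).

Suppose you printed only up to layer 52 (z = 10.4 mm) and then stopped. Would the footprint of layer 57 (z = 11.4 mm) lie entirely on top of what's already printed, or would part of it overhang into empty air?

entirely on top

Compare the two slices. At z = 10.4: the cube (footprint 29×25) is included at this height (area 725.00 mm²); the sphere at (12, 15): section is a regular 16-gon, circumradius = √(r²−h²) = √(3²−0.6²) = 2.939 (area = (16/2)·2.939²·sin(360°/16) = 26.45 mm²); Subtracting the remaining from the first: starting from the 29×25 cube (725.00 mm²), the r=3 sphere at (12, 15) lies wholly inside it (removes its full 26.45 mm² and its 18.35 mm outline becomes a hole wall) — area = 698.55 mm². At z = 11.4: the cube (footprint 29×25) is included at this height (area 725.00 mm²); the r=3 sphere at (12, 15) contributes a regular 16-gon of circumradius √(3²−0.4²) = 2.973 (area = (16/2)·2.973²·sin(360°/16) = 27.06 mm²); Subtracting the remaining from the first: starting from the 29×25 cube (725.00 mm²), the r=3 sphere at (12, 15) lies wholly inside it (removes its full 27.06 mm² and its 18.56 mm outline becomes a hole wall) — area = 697.94 mm². Checking containment: the cross-section at z = 11.4 is a subset of the cross-section at z = 10.4.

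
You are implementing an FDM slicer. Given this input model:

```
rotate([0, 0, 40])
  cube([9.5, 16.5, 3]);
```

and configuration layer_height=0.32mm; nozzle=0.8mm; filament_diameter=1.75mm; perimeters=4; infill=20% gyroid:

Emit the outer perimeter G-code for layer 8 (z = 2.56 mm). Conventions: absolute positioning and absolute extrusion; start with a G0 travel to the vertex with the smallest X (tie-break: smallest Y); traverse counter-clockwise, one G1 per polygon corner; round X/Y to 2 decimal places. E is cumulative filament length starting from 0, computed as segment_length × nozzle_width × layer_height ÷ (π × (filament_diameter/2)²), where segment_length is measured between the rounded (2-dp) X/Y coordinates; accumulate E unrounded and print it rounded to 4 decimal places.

G0 X-10.61 Y12.64 Z2.56
G1 X0.00 Y0.00 E1.7564
G1 X7.28 Y6.11 E2.7680
G1 X-3.33 Y18.75 E4.5244
G1 X-10.61 Y12.64 E5.5360

At z = 2.56 mm: the 9.5×16.5 cube contributes its full rectangle; (rotated 40° about Z; rotation is an isometry so areas/perimeters/island counts are preserved). The outline is a single polygon with 4 vertices. Extrusion per mm of travel: 0.8 × 0.32 / (π × 0.875²) = 0.106432. Accumulating E over each segment gives final E = 5.5360.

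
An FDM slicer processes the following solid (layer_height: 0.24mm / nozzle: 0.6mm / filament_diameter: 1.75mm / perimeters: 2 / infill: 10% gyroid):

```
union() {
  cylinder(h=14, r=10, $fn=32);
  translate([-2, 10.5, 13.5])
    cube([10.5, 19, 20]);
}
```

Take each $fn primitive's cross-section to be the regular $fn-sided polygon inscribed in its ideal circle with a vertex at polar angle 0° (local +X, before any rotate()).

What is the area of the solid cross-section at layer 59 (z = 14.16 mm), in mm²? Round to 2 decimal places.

199.50 mm²

At z = 14.16 mm: the cylinder does not reach this height (z outside [0, 14]); the cube at (-2, 10.5) is present — its section is the full 10.5×19 rectangle (area 199.50 mm²); Taking the union: only the 10.5×19 cube at (-2, 10.5) is present, so the union is just that shape — area = 199.50 mm². Overall, the cross-section is a single solid region. Net area = 199.50 mm².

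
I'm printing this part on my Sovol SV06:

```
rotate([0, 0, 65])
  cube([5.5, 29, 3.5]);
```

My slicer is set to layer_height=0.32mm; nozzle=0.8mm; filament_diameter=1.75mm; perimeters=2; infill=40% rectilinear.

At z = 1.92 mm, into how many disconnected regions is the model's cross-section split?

At z = 1.92 mm: the 5.5×29 cube contributes its full rectangle; (whole slice rotated 65° about Z — lengths, areas and connectivity unchanged). The result has 1 disconnected region.

1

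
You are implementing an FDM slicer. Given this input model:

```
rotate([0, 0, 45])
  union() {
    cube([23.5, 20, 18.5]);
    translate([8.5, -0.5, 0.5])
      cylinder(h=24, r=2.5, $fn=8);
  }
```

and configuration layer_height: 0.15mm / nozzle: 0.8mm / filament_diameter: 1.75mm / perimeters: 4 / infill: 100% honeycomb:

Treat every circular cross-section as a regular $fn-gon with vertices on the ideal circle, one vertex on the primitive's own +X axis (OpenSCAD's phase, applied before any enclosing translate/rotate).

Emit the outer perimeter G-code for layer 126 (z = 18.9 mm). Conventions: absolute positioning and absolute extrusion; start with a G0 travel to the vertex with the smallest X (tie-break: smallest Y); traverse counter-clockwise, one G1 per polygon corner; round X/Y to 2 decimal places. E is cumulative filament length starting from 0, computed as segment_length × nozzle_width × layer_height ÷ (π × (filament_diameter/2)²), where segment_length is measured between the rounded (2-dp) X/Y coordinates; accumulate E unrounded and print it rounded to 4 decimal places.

G0 X3.86 Y5.66 Z18.90
G1 X4.60 Y3.89 E0.0957
G1 X6.36 Y3.16 E0.1908
G1 X8.13 Y3.89 E0.2863
G1 X8.86 Y5.66 E0.3818
G1 X8.13 Y7.42 E0.4769
G1 X6.36 Y8.16 E0.5726
G1 X4.60 Y7.42 E0.6678
G1 X3.86 Y5.66 E0.7631

At z = 18.9 mm: the cube does not reach this height (z outside [0, 18.5]); the r=2.5 cylinder at (8.5, -0.5) contributes a regular 8-gon of circumradius 2.5; Merging all regions: only the r=2.5 cylinder at (8.5, -0.5) is present, so the union is just that shape — 1 connected region; (whole slice rotated 45° about Z — lengths, areas and connectivity unchanged). The outline is a single polygon with 8 vertices. Extrusion per mm of travel: 0.8 × 0.15 / (π × 0.875²) = 0.049890. Accumulating E over each segment gives final E = 0.7631.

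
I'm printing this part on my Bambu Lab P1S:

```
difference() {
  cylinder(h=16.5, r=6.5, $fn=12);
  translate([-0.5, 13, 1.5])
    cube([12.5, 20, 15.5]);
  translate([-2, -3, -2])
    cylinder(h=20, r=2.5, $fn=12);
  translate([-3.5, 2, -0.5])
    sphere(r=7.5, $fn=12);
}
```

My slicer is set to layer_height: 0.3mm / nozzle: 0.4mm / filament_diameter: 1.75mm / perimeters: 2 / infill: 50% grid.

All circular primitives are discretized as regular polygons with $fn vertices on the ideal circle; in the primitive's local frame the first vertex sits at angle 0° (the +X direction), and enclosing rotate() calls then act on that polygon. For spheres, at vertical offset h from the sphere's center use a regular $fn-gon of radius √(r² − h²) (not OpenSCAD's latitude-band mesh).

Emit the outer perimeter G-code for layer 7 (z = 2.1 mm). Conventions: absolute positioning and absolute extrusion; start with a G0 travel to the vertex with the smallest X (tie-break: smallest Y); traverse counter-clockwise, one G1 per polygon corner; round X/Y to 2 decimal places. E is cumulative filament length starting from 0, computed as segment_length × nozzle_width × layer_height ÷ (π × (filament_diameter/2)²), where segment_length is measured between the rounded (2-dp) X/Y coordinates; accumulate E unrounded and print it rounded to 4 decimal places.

G0 X-3.97 Y-4.91 Z2.10
G1 X-3.25 Y-5.63 E0.0508
G1 X0.00 Y-6.50 E0.2187
G1 X3.25 Y-5.63 E0.3865
G1 X5.63 Y-3.25 E0.5544
G1 X6.50 Y0.00 E0.7223
G1 X5.63 Y3.25 E0.8901
G1 X3.25 Y5.63 E1.0581
G1 X2.20 Y5.91 E1.1123
G1 X2.59 Y5.52 E1.1398
G1 X3.53 Y2.00 E1.3216
G1 X2.59 Y-1.52 E1.5033
G1 X0.28 Y-3.83 E1.6663
G1 X0.17 Y-4.25 E1.6880
G1 X-0.75 Y-5.17 E1.7529
G1 X-2.00 Y-5.50 E1.8174
G1 X-3.25 Y-5.17 E1.8819
G1 X-3.41 Y-5.01 E1.8932
G1 X-3.50 Y-5.03 E1.8978
G1 X-3.97 Y-4.91 E1.9220

At z = 2.1 mm: the r=6.5 cylinder contributes a regular 12-gon of circumradius 6.5; the 12.5×20 cube at (-0.5, 13) contributes its full rectangle; the r=2.5 cylinder at (-2, -3) gives a regular 12-gon of circumradius 2.5 (constant along its height); the r=7.5 sphere at (-3.5, 2) contributes a regular 12-gon of circumradius √(7.5²−2.6²) = 7.035; After the difference (first − rest): starting from the r=6.5 cylinder, the 12.5×20 cube at (-0.5, 13) misses the remaining region (no effect); the r=2.5 cylinder at (-2, -3) lies wholly inside it (removes its full 18.75 mm² and its 15.53 mm outline becomes a hole wall); the r=7.5 sphere at (-3.5, 2) partially overlaps it — only the 68.22 mm² overlap (of its 148.47 mm²) is removed, clipping the outline — 1 connected region. The outline is a single polygon with 19 vertices. Extrusion per mm of travel: 0.4 × 0.3 / (π × 0.875²) = 0.049890. Accumulating E over each segment gives final E = 1.9220.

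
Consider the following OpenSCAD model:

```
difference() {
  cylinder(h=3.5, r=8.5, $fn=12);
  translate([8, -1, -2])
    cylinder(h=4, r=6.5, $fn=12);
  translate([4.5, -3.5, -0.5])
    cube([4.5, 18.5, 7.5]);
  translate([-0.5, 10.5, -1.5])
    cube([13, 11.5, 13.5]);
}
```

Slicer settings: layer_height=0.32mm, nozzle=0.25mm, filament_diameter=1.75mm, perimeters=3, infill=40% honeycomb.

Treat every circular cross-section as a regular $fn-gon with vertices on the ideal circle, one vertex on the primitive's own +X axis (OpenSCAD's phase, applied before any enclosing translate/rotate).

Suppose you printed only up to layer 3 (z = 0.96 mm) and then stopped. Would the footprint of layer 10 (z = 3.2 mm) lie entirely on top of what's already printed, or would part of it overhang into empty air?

part overhangs

Compare the two slices. At z = 0.96: the cylinder: section is a regular 12-gon, circumradius r=8.5 (area = (12/2)·8.500²·sin(360°/12) = 216.75 mm²); the cylinder at (8, -1): section is a regular 12-gon, circumradius r=6.5 (area = (12/2)·6.500²·sin(360°/12) = 126.75 mm²); the cube at (4.5, -3.5) is present — its section is the full 4.5×18.5 rectangle (area 83.25 mm²); the 13×11.5 cube at (-0.5, 10.5) contributes its full rectangle (area 149.50 mm²); Subtracting the remaining from the first: starting from the r=8.5 cylinder (216.75 mm²), the r=6.5 cylinder at (8, -1) partially overlaps it — only the 55.82 mm² overlap (of its 126.75 mm²) is removed, clipping the outline; the 4.5×18.5 cube at (4.5, -3.5) partially overlaps it — only the 2.59 mm² overlap (of its 83.25 mm²) is removed, clipping the outline; the 13×11.5 cube at (-0.5, 10.5) misses the remaining region (no effect) — area = 158.34 mm². At z = 3.2: the r=8.5 cylinder gives a regular 12-gon of circumradius 8.5 (constant along its height) (area = (12/2)·8.500²·sin(360°/12) = 216.75 mm²); the cylinder at (8, -1) is absent (z outside [-2, 2]); the 4.5×18.5 cube at (4.5, -3.5) contributes its full rectangle (area 83.25 mm²); the cube at (-0.5, 10.5) (footprint 13×11.5) is included at this height (area 149.50 mm²); Taking the first minus the rest: starting from the r=8.5 cylinder (216.75 mm²), the 4.5×18.5 cube at (4.5, -3.5) partially overlaps it — only the 31.03 mm² overlap (of its 83.25 mm²) is removed, clipping the outline; the 13×11.5 cube at (-0.5, 10.5) misses the remaining region (no effect) — area = 185.72 mm². Checking containment: at z = 3.2 the cross-section extends beyond the z = 0.96 cross-section by about 27.38 mm².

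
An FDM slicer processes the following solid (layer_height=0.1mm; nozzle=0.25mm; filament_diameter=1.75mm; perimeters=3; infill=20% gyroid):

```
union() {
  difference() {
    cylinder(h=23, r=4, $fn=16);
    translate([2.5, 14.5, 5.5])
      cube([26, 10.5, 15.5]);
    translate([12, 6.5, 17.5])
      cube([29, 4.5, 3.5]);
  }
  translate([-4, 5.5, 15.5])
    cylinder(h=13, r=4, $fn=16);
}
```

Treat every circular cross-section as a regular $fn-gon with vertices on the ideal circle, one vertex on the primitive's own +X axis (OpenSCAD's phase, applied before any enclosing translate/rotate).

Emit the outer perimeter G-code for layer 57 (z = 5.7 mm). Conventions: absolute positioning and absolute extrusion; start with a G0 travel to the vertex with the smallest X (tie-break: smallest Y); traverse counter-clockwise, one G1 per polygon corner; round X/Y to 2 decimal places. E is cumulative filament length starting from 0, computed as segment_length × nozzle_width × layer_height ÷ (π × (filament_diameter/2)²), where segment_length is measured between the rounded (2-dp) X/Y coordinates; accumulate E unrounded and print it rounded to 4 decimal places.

G0 X-4.00 Y0.00 Z5.70
G1 X-3.70 Y-1.53 E0.0162
G1 X-2.83 Y-2.83 E0.0325
G1 X-1.53 Y-3.70 E0.0487
G1 X0.00 Y-4.00 E0.0649
G1 X1.53 Y-3.70 E0.0811
G1 X2.83 Y-2.83 E0.0974
G1 X3.70 Y-1.53 E0.1137
G1 X4.00 Y0.00 E0.1299
G1 X3.70 Y1.53 E0.1461
G1 X2.83 Y2.83 E0.1623
G1 X1.53 Y3.70 E0.1786
G1 X0.00 Y4.00 E0.1948
G1 X-1.53 Y3.70 E0.2110
G1 X-2.83 Y2.83 E0.2272
G1 X-3.70 Y1.53 E0.2435
G1 X-4.00 Y0.00 E0.2597

At z = 5.7 mm: the r=4 cylinder gives a regular 16-gon of circumradius 4 (constant along its height); the cube at (2.5, 14.5) is present — its section is the full 26×10.5 rectangle; the cube at (12, 6.5) does not reach this height (z outside [17.5, 21]); After the difference (first − rest): starting from the r=4 cylinder, the 26×10.5 cube at (2.5, 14.5) misses the remaining region (no effect) — 1 connected region; the cylinder at (-4, 5.5) does not reach this height (z outside [15.5, 28.5]); Merging all regions: only the result so far is present, so the union is just that shape — 1 connected region. The outline is a single polygon with 16 vertices. Extrusion per mm of travel: 0.25 × 0.1 / (π × 0.875²) = 0.010394. Accumulating E over each segment gives final E = 0.2597.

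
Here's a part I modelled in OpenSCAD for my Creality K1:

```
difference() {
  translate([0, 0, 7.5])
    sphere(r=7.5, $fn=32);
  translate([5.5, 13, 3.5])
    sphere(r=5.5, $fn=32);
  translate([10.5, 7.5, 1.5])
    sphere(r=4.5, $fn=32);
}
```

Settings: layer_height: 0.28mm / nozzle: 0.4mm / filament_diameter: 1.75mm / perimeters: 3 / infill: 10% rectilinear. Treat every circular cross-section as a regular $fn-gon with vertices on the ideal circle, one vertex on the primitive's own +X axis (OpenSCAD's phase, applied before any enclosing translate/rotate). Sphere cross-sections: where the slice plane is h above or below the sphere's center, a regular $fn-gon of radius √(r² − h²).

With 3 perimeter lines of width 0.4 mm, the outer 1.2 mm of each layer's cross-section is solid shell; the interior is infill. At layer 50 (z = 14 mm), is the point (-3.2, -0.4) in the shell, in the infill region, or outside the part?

At z = 14 mm: the r=7.5 sphere slices to a regular 32-gon of circumradius 3.742 (√(r²−h²) with h=6.5 from center); the sphere at (5.5, 13) is absent (|z−center|=10.500 > r=5.5); the sphere at (10.5, 7.5) does not reach this height (|z−center|=12.500 > r=4.5); Subtracting the remaining from the first: none of the subtracted shapes is present at this height, so the r=7.5 sphere is unchanged — 1 connected region. Overall, the cross-section is a single solid region. The nearest boundary edge runs (-3.74, 0.00)→(-3.67, -0.73); distance from the point to it = 0.50 mm. The point is inside the cross-section, 0.50 mm from the nearest boundary — within the 1.2 mm shell band (3 × 0.4).

shell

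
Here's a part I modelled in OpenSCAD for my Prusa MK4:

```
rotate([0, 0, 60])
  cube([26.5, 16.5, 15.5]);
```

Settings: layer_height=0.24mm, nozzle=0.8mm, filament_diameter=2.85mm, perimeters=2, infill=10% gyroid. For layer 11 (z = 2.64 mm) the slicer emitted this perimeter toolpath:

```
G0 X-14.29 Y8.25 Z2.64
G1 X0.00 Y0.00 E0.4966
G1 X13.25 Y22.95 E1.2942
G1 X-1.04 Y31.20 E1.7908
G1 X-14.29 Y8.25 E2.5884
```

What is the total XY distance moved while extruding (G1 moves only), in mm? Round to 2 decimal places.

86.00 mm

Sum the Euclidean lengths of each G1 segment: total = 86.00 mm.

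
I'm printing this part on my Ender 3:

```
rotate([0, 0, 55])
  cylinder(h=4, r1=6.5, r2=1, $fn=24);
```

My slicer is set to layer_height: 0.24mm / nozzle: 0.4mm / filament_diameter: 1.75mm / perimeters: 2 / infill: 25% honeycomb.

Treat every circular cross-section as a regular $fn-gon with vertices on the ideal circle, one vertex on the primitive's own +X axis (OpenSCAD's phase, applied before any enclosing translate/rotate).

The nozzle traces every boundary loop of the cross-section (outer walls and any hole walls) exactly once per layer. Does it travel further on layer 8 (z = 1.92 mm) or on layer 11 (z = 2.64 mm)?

Layer 8 (z = 1.92): the cone (r1=6.5→r2=1) has section circumradius 3.860 here — a regular 24-gon (perimeter = 2·24·3.860·sin(180°/24) = 24.18 mm); (rotated 55° about Z; rotation is an isometry so areas/perimeters/island counts are preserved). So its perimeter = 24.18 mm. Layer 11 (z = 2.64): the cone: at t=0.660 of its height the radius interpolates to r₁+(r₂−r₁)t = 2.870, giving a regular 24-gon of that circumradius (perimeter = 2·24·2.870·sin(180°/24) = 17.98 mm); (whole slice rotated 55° about Z — lengths, areas and connectivity unchanged). So its perimeter = 17.98 mm. Layer 8 is larger (24.18 vs 17.98 mm).

layer 8 (z = 1.92 mm)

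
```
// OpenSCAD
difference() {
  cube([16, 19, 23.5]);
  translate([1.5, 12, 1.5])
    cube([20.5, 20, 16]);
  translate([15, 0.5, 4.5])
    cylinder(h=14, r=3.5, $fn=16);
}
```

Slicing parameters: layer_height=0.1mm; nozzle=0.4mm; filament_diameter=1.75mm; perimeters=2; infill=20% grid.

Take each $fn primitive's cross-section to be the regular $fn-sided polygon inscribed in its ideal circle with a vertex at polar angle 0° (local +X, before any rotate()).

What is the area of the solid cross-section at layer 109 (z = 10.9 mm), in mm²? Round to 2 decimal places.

187.50 mm²

At z = 10.9 mm: the cube (footprint 16×19) is included at this height (area 304.00 mm²); the cube at (1.5, 12) (footprint 20.5×20) is included at this height (area 410.00 mm²); the r=3.5 cylinder at (15, 0.5) gives a regular 16-gon of circumradius 3.5 (constant along its height) (area = (16/2)·3.500²·sin(360°/16) = 37.50 mm²); Taking the first minus the rest: starting from the 16×19 cube (304.00 mm²), the 20.5×20 cube at (1.5, 12) partially overlaps it — only the 101.50 mm² overlap (of its 410.00 mm²) is removed, clipping the outline; the r=3.5 cylinder at (15, 0.5) partially overlaps it — only the 15.00 mm² overlap (of its 37.50 mm²) is removed, clipping the outline — area = 187.50 mm². Overall, the cross-section is a single solid region. Net area = 187.50 mm².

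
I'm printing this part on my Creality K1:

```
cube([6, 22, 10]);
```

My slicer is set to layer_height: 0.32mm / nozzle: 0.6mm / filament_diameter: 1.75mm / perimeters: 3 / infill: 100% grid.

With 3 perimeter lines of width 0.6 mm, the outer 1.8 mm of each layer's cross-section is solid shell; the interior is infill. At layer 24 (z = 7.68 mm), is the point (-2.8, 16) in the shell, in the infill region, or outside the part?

At z = 7.68 mm: the cube (footprint 6×22) is included at this height. Overall, the cross-section is a single solid region. The nearest boundary edge runs (0.00, 22.00)→(0.00, 0.00); distance from the point to it = 2.80 mm. The point is not inside any of the regions above, so it lies outside the cross-section (2.80 mm from the nearest boundary).

outside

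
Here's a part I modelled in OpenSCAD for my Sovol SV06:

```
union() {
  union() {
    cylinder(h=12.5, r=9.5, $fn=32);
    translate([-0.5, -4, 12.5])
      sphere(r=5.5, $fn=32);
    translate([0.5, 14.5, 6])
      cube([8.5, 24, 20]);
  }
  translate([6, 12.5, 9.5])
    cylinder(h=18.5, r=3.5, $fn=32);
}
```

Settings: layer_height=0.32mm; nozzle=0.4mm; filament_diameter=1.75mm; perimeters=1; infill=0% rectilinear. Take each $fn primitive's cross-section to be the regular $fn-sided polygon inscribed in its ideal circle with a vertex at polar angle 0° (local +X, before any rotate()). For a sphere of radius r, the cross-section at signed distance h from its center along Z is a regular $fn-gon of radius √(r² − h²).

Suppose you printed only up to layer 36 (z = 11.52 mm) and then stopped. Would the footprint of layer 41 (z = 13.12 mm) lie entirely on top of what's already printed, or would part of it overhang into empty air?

Compare the two slices. At z = 11.52: the cylinder: section is a regular 32-gon, circumradius r=9.5 (area = (32/2)·9.500²·sin(360°/32) = 281.71 mm²); the r=5.5 sphere at (-0.5, -4) contributes a regular 32-gon of circumradius √(5.5²−0.98²) = 5.412 (area = (32/2)·5.412²·sin(360°/32) = 91.43 mm²); the cube at (0.5, 14.5) (footprint 8.5×24) is included at this height (area 204.00 mm²); Taking the union: the regions partially overlap — summed areas 577.14 mm² minus the doubly-counted overlap 91.43 mm² gives 485.71 mm² — area = 485.71 mm²; the cylinder at (6, 12.5): section is a regular 32-gon, circumradius r=3.5 (area = (32/2)·3.500²·sin(360°/32) = 38.24 mm²); Merging all regions: the regions partially overlap — summed areas 523.95 mm² minus the doubly-counted overlap 5.97 mm² gives 517.98 mm² — area = 517.98 mm². At z = 13.12: the cylinder does not reach this height (z outside [0, 12.5]); the r=5.5 sphere at (-0.5, -4) contributes a regular 32-gon of circumradius √(5.5²−0.62²) = 5.465 (area = (32/2)·5.465²·sin(360°/32) = 93.22 mm²); the 8.5×24 cube at (0.5, 14.5) contributes its full rectangle (area 204.00 mm²); Combining (union): the 2 present regions are separate (no shared area or edge), so areas and boundary lengths simply add and each stays a separate island — area = 297.22 mm²; the cylinder at (6, 12.5): section is a regular 32-gon, circumradius r=3.5 (area = (32/2)·3.500²·sin(360°/32) = 38.24 mm²); Taking the union: the regions partially overlap — summed areas 335.46 mm² minus the doubly-counted overlap 5.97 mm² gives 329.49 mm² — area = 329.49 mm². Checking containment: the cross-section at z = 13.12 is a subset of the cross-section at z = 11.52.

entirely on top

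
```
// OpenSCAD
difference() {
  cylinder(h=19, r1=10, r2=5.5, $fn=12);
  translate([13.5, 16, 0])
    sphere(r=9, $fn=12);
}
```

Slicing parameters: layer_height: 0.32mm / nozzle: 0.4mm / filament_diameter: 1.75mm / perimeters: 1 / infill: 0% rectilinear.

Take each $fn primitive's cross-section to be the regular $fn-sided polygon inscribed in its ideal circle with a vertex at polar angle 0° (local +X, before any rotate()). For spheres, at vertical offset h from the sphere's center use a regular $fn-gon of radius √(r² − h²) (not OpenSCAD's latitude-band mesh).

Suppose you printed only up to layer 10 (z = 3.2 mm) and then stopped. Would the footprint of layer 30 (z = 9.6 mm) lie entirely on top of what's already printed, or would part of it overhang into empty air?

Compare the two slices. At z = 3.2: the cone: at t=0.168 of its height the radius interpolates to r₁+(r₂−r₁)t = 9.242, giving a regular 12-gon of that circumradius (area = (12/2)·9.242²·sin(360°/12) = 256.25 mm²); the sphere at (13.5, 16): section is a regular 12-gon, circumradius = √(r²−h²) = √(9²−3.2²) = 8.412 (area = (12/2)·8.412²·sin(360°/12) = 212.28 mm²); Taking the first minus the rest: starting from the cone (256.25 mm²), the r=9 sphere at (13.5, 16) misses the remaining region (no effect) — area = 256.25 mm². At z = 9.6: the cone contributes a regular 12-gon of circumradius 7.726 (interpolated between r1=10 and r2=5.5 at t=0.505) (area = (12/2)·7.726²·sin(360°/12) = 179.09 mm²); the sphere at (13.5, 16) does not reach this height (|z−center|=9.600 > r=9); Taking the first minus the rest: none of the subtracted shapes is present at this height, so the cone is unchanged — area = 179.09 mm². Checking containment: the cross-section at z = 9.6 is a subset of the cross-section at z = 3.2.

entirely on top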